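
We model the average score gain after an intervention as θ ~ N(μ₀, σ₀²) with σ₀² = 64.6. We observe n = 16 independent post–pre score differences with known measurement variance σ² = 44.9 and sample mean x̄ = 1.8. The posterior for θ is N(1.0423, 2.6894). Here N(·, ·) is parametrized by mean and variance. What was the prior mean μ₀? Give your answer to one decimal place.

μ₀ = -16.4

The posterior mean is a precision-weighted average: μ_n = (τ₀μ₀ + τ_data·x̄)/(τ₀+τ_data), with τ₀=1/σ₀² and τ_data=n/σ².
Here τ₀ = 1/64.6 = 0.015480 and τ_data = 16/44.9 = 0.356347, so τ_n = 0.371827.
Rearranging for μ₀: μ₀ = (μ_n·τ_n − τ_data·x̄)/τ₀ = (1.0423·0.371827 − 0.356347·1.8) / 0.015480 = -0.253869/0.015480 ≈ -16.4.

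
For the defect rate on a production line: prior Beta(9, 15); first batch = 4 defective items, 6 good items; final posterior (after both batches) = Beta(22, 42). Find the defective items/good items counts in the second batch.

Because Beta–binomial updating is additive in the counts, the combined data contributed (α_post−α_prior, β_post−β_prior) successes and failures.
Total across both batches: 22−9=13 defective items, 42−15=27 good items.
Subtract the first batch: 13−4=9 defective items and 27−6=21 good items.

9 defective items and 21 good items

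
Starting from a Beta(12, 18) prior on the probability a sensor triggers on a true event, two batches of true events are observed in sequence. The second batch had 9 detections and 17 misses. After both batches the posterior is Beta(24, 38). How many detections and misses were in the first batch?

3 detections and 3 misses

Because Beta–binomial updating is additive in the counts, the combined data contributed (α_post−α_prior, β_post−β_prior) successes and failures.
Total across both batches: 24−12=12 detections, 38−18=20 misses.
Subtract the second batch: 12−9=3 detections and 20−17=3 misses.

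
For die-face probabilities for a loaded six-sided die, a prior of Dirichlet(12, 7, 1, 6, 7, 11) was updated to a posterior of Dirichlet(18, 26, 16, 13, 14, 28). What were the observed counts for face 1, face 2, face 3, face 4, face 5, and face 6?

For a Dirichlet(α) prior with multinomial counts c, the posterior is Dirichlet(α + c) componentwise.
Counts are posterior − prior componentwise: 18−12=6, 26−7=19, 16−1=15, 13−6=7, 14−7=7, 28−11=17.

counts (6, 19, 15, 7, 7, 17)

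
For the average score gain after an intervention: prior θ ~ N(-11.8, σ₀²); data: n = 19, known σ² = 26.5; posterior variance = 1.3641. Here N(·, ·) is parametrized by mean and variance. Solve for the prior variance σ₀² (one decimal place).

Posterior precision equals prior precision plus data precision: 1/σ_n² = 1/σ₀² + n/σ².
So 1/σ₀² = 1/1.3641 − 19/26.5 = 0.733084 − 0.716981 = 0.016103.
Hence σ₀² = 1/0.016103 ≈ 62.1.

σ₀² = 62.1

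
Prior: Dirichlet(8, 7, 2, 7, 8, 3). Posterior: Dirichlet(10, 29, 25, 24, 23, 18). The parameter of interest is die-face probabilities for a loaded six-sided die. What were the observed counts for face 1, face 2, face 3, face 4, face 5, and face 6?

For a Dirichlet(α) prior with multinomial counts c, the posterior is Dirichlet(α + c) componentwise.
Counts are posterior − prior componentwise: 10−8=2, 29−7=22, 25−2=23, 24−7=17, 23−8=15, 18−3=15.

counts (2, 22, 23, 17, 15, 15)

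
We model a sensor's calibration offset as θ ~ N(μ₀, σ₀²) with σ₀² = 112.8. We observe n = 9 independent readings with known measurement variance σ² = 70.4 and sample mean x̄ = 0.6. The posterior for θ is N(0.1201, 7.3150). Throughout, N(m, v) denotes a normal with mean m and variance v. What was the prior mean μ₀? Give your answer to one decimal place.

With known observation variance, the Normal–Normal posterior has precision τ_n = τ₀ + n/σ² and mean μ_n = (τ₀μ₀ + (n/σ²)x̄)/τ_n.
Here τ₀ = 1/112.8 = 0.008865 and τ_data = 9/70.4 = 0.127841, so τ_n = 0.136706.
Rearranging for μ₀: μ₀ = (μ_n·τ_n − τ_data·x̄)/τ₀ = (0.1201·0.136706 − 0.127841·0.6) / 0.008865 = -0.060286/0.008865 ≈ -6.8.

μ₀ = -6.8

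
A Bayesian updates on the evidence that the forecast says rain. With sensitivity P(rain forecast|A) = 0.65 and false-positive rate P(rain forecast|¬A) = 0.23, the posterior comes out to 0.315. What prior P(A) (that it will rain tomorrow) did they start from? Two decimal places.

Bayes' rule in odds form gives O(A|E) = O(A)·[P(E|A)/P(E|¬A)], hence O(A) = O(A|E)/LR.
Posterior odds = 0.315/(1−0.315) = 0.4599. LR = 0.65/0.23 = 2.8261.
Prior odds = 0.4599/2.8261 = 0.1627, so P(A) = 0.1627/(1+0.1627) ≈ 0.14.

P(A) = 0.14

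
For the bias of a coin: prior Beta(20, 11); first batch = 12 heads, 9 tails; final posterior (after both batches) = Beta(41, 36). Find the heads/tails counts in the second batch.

Because Beta–binomial updating is additive in the counts, the combined data contributed (α_post−α_prior, β_post−β_prior) successes and failures.
Total across both batches: 41−20=21 heads, 36−11=25 tails.
Subtract the first batch: 21−12=9 heads and 25−9=16 tails.

9 heads and 16 tails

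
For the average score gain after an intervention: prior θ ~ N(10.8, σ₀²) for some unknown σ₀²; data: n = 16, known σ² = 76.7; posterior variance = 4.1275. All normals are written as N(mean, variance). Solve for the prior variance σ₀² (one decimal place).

σ₀² = 29.7

Posterior precision equals prior precision plus data precision: 1/σ_n² = 1/σ₀² + n/σ².
So 1/σ₀² = 1/4.1275 − 16/76.7 = 0.242277 − 0.208605 = 0.033672.
Hence σ₀² = 1/0.033672 ≈ 29.7.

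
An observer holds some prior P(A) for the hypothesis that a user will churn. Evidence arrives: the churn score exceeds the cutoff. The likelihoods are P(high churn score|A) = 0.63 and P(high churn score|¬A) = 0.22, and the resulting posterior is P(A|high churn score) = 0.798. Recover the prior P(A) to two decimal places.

Bayes' rule in odds form gives O(A|E) = O(A)·[P(E|A)/P(E|¬A)], hence O(A) = O(A|E)/LR.
Posterior odds = 0.798/(1−0.798) = 3.9505. LR = 0.63/0.22 = 2.8636.
Prior odds = 3.9505/2.8636 = 1.3796, so P(A) = 1.3796/(1+1.3796) ≈ 0.58.

P(A) = 0.58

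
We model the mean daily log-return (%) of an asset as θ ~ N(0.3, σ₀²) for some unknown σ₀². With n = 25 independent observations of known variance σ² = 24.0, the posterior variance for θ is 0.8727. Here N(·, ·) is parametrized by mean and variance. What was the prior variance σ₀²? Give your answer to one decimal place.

σ₀² = 9.6

For the Normal–Normal model with known σ², precisions add: τ_n = τ₀ + n/σ².
So 1/σ₀² = 1/0.8727 − 25/24.0 = 1.145869 − 1.041667 = 0.104202.
Hence σ₀² = 1/0.104202 ≈ 9.6.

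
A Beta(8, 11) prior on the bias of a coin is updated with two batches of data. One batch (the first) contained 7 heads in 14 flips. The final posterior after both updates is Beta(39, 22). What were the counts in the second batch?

Because Beta–binomial updating is additive in the counts, the combined data contributed (α_post−α_prior, β_post−β_prior) successes and failures.
Total across both batches: 39−8=31 heads, 22−11=11 tails.
Subtract the first batch: 31−7=24 heads and 11−7=4 tails.

24 heads and 4 tails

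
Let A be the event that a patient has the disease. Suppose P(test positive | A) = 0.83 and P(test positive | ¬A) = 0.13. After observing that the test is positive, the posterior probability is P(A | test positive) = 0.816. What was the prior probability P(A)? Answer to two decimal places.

P(A) = 0.41

In odds form, posterior odds = prior odds × likelihood ratio, so prior odds = posterior odds ÷ LR.
Posterior odds = 0.816/(1−0.816) = 4.4348. LR = 0.83/0.13 = 6.3846.
Prior odds = 4.4348/6.3846 = 0.6946, so P(A) = 0.6946/(1+0.6946) ≈ 0.41.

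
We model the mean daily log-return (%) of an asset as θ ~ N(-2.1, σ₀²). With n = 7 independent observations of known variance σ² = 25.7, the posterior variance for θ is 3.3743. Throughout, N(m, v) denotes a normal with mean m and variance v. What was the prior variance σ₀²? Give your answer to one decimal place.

Posterior precision equals prior precision plus data precision: 1/σ_n² = 1/σ₀² + n/σ².
So 1/σ₀² = 1/3.3743 − 7/25.7 = 0.296358 − 0.272374 = 0.023984.
Hence σ₀² = 1/0.023984 ≈ 41.7.

σ₀² = 41.7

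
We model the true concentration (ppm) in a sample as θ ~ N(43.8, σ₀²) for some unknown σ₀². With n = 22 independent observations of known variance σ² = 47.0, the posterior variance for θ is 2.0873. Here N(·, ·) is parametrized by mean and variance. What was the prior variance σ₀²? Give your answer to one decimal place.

σ₀² = 90.9

For the Normal–Normal model with known σ², precisions add: τ_n = τ₀ + n/σ².
So 1/σ₀² = 1/2.0873 − 22/47.0 = 0.479088 − 0.468085 = 0.011003.
Hence σ₀² = 1/0.011003 ≈ 90.9.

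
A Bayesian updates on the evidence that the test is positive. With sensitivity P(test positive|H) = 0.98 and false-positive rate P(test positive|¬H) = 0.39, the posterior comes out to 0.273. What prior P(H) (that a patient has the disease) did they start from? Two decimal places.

Bayes' rule in odds form gives O(H|E) = O(H)·[P(E|H)/P(E|¬H)], hence O(H) = O(H|E)/LR.
Posterior odds = 0.273/(1−0.273) = 0.3755. LR = 0.98/0.39 = 2.5128.
Prior odds = 0.3755/2.5128 = 0.1494, so P(H) = 0.1494/(1+0.1494) ≈ 0.13.

P(H) = 0.13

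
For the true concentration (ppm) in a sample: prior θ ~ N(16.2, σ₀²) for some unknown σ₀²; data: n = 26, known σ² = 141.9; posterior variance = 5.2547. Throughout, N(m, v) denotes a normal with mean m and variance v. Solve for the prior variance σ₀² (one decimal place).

For the Normal–Normal model with known σ², precisions add: τ_n = τ₀ + n/σ².
So 1/σ₀² = 1/5.2547 − 26/141.9 = 0.190306 − 0.183228 = 0.007078.
Hence σ₀² = 1/0.007078 ≈ 141.3.

σ₀² = 141.3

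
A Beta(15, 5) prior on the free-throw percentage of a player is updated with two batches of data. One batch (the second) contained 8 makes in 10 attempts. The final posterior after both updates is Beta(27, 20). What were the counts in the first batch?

Sequential conjugate updates are equivalent to a single update on the pooled data, so total successes = posterior α − prior α and total failures = posterior β − prior β.
Total across both batches: 27−15=12 makes, 20−5=15 misses.
Subtract the second batch: 12−8=4 makes and 15−2=13 misses.

4 makes and 13 misses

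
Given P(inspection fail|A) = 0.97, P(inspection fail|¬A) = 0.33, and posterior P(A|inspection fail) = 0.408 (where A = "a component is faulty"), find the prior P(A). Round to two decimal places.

P(A) = 0.19

In odds form, posterior odds = prior odds × likelihood ratio, so prior odds = posterior odds ÷ LR.
Posterior odds = 0.408/(1−0.408) = 0.6892. LR = 0.97/0.33 = 2.9394.
Prior odds = 0.6892/2.9394 = 0.2345, so P(A) = 0.2345/(1+0.2345) ≈ 0.19.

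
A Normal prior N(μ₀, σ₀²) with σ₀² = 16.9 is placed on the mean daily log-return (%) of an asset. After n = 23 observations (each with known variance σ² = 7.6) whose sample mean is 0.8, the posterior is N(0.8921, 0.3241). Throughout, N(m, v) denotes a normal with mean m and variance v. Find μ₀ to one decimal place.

μ₀ = 5.6

With known observation variance, the Normal–Normal posterior has precision τ_n = τ₀ + n/σ² and mean μ_n = (τ₀μ₀ + (n/σ²)x̄)/τ_n.
Here τ₀ = 1/16.9 = 0.059172 and τ_data = 23/7.6 = 3.026316, so τ_n = 3.085488.
Rearranging for μ₀: μ₀ = (μ_n·τ_n − τ_data·x̄)/τ₀ = (0.8921·3.085488 − 3.026316·0.8) / 0.059172 = 0.331511/0.059172 ≈ 5.6.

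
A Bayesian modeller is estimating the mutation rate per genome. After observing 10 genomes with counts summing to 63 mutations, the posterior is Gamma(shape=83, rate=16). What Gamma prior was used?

A Gamma(α, β) prior (rate parametrization) on a Poisson rate with n observations summing to S gives posterior Gamma(α+S, β+n).
So α = 83 − 63 = 20 and β = 16 − 10 = 6.

Gamma(shape=20, rate=6)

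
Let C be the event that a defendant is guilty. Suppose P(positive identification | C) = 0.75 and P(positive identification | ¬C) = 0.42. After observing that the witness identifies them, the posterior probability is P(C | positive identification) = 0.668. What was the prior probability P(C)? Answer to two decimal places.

P(C) = 0.53

In odds form, posterior odds = prior odds × likelihood ratio, so prior odds = posterior odds ÷ LR.
Posterior odds = 0.668/(1−0.668) = 2.0120. LR = 0.75/0.42 = 1.7857.
Prior odds = 2.0120/1.7857 = 1.1267, so P(C) = 1.1267/(1+1.1267) ≈ 0.53.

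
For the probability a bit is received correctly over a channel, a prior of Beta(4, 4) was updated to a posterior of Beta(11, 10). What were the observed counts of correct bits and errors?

7 correct bits and 6 errors

Beta is conjugate to the binomial likelihood: posterior = Beta(a+s, b+f).
Match parameters: s=11−4=7, f=10−4=6.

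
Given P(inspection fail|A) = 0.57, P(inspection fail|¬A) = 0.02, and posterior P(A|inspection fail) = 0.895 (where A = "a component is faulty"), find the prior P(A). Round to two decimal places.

P(A) = 0.23

Bayes' rule in odds form gives O(A|E) = O(A)·[P(E|A)/P(E|¬A)], hence O(A) = O(A|E)/LR.
Posterior odds = 0.895/(1−0.895) = 8.5238. LR = 0.57/0.02 = 28.5000.
Prior odds = 8.5238/28.5000 = 0.2991, so P(A) = 0.2991/(1+0.2991) ≈ 0.23.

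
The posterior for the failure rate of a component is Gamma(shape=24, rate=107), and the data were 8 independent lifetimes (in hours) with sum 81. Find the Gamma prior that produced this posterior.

Gamma(shape=16, rate=26)

Gamma–exponential conjugacy: posterior shape = α + n, posterior rate = β + Σtᵢ.
So α = 24 − 8 = 16 and β = 107 − 81 = 26.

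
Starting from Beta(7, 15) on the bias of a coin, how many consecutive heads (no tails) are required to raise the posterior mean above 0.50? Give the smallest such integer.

After k heads and 0 tails the posterior is Beta(7+k, 15), with mean (7+k)/(7+15+k).
Set (7+k)/(22+k) > 0.50 and solve: k > (0.50·22 − 7)/(1 − 0.50) = 8.000.
The smallest integer exceeding 8.000 is 9.

k = 9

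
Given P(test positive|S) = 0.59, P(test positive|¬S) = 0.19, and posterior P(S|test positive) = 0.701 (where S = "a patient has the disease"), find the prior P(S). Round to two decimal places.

P(S) = 0.43

Bayes' rule in odds form gives O(S|E) = O(S)·[P(E|S)/P(E|¬S)], hence O(S) = O(S|E)/LR.
Posterior odds = 0.701/(1−0.701) = 2.3445. LR = 0.59/0.19 = 3.1053.
Prior odds = 2.3445/3.1053 = 0.7550, so P(S) = 0.7550/(1+0.7550) ≈ 0.43.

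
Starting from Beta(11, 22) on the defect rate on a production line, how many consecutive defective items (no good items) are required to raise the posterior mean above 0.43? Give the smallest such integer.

k = 6

After k defective items and 0 good items the posterior is Beta(11+k, 22), with mean (11+k)/(11+22+k).
Set (11+k)/(33+k) > 0.43 and solve: k > (0.43·33 − 11)/(1 − 0.43) = 5.596.
The smallest integer exceeding 5.596 is 6, and checking k=6: (17)/(39) = 0.4359 > 0.43.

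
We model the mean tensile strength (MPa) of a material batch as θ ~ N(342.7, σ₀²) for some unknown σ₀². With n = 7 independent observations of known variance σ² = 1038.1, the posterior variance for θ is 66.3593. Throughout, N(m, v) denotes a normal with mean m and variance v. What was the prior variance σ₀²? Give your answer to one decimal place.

Posterior precision equals prior precision plus data precision: 1/σ_n² = 1/σ₀² + n/σ².
So 1/σ₀² = 1/66.3593 − 7/1038.1 = 0.015069 − 0.006743 = 0.008326.
Hence σ₀² = 1/0.008326 ≈ 120.1.

σ₀² = 120.1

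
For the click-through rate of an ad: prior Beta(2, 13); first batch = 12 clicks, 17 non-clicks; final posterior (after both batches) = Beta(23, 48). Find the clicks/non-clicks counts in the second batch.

Sequential conjugate updates are equivalent to a single update on the pooled data, so total successes = posterior α − prior α and total failures = posterior β − prior β.
Total across both batches: 23−2=21 clicks, 48−13=35 non-clicks.
Subtract the first batch: 21−12=9 clicks and 35−17=18 non-clicks.

9 clicks and 18 non-clicks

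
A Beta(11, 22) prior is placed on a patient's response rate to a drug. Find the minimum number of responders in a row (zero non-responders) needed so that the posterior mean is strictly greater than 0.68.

After k responders and 0 non-responders the posterior is Beta(11+k, 22), with mean (11+k)/(11+22+k).
Set (11+k)/(33+k) > 0.68 and solve: k > (0.68·33 − 11)/(1 − 0.68) = 35.750.
The smallest integer exceeding 35.750 is 36.

k = 36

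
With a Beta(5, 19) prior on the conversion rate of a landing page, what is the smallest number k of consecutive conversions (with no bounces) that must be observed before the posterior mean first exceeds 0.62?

k = 27

After k conversions and 0 bounces the posterior is Beta(5+k, 19), with mean (5+k)/(5+19+k).
Set (5+k)/(24+k) > 0.62 and solve: k > (0.62·24 − 5)/(1 − 0.62) = 26.000.
The smallest integer exceeding 26.000 is 27, and checking k=27: (32)/(51) = 0.6275 > 0.62.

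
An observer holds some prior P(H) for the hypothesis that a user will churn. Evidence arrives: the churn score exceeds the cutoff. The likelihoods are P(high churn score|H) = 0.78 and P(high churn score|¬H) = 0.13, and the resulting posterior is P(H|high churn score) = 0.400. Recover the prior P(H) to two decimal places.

Bayes' rule in odds form gives O(H|E) = O(H)·[P(E|H)/P(E|¬H)], hence O(H) = O(H|E)/LR.
Posterior odds = 0.400/(1−0.400) = 0.6667. LR = 0.78/0.13 = 6.0000.
Prior odds = 0.6667/6.0000 = 0.1111, so P(H) = 0.1111/(1+0.1111) ≈ 0.10.

P(H) = 0.10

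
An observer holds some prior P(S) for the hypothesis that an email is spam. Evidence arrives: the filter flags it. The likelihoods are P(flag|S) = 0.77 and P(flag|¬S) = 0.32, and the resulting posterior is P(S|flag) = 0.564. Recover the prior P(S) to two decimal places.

Bayes' rule in odds form gives O(S|E) = O(S)·[P(E|S)/P(E|¬S)], hence O(S) = O(S|E)/LR.
Posterior odds = 0.564/(1−0.564) = 1.2936. LR = 0.77/0.32 = 2.4062.
Prior odds = 1.2936/2.4062 = 0.5376, so P(S) = 0.5376/(1+0.5376) ≈ 0.35.

P(S) = 0.35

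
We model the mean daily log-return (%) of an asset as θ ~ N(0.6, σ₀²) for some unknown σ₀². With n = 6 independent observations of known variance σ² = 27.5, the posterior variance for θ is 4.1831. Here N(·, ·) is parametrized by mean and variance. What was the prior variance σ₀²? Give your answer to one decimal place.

For the Normal–Normal model with known σ², precisions add: τ_n = τ₀ + n/σ².
So 1/σ₀² = 1/4.1831 − 6/27.5 = 0.239057 − 0.218182 = 0.020875.
Hence σ₀² = 1/0.020875 ≈ 47.9.

σ₀² = 47.9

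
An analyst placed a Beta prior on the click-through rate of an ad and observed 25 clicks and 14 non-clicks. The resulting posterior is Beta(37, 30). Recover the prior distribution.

Beta(12, 16)

Under Beta–binomial conjugacy the posterior parameters are (a+s, b+f).
So a = 37 − 25 = 12 and b = 30 − 14 = 16.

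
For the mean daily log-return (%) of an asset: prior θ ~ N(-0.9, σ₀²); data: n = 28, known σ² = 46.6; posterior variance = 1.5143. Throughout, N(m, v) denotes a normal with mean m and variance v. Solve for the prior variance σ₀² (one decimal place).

For the Normal–Normal model with known σ², precisions add: τ_n = τ₀ + n/σ².
So 1/σ₀² = 1/1.5143 − 28/46.6 = 0.660371 − 0.600858 = 0.059513.
Hence σ₀² = 1/0.059513 ≈ 16.8.

σ₀² = 16.8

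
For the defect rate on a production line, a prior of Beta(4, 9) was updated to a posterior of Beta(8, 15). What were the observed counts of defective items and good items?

Beta is conjugate to the binomial likelihood: posterior = Beta(α+s, β+f).
So s = 8 − 4 = 4 and f = 15 − 9 = 6.

4 defective items and 6 good items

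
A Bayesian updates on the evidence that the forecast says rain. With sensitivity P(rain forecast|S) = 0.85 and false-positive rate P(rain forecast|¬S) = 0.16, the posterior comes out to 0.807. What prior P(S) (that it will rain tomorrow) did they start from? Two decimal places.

Bayes' rule in odds form gives O(S|E) = O(S)·[P(E|S)/P(E|¬S)], hence O(S) = O(S|E)/LR.
Posterior odds = 0.807/(1−0.807) = 4.1813. LR = 0.85/0.16 = 5.3125.
Prior odds = 4.1813/5.3125 = 0.7871, so P(S) = 0.7871/(1+0.7871) ≈ 0.44.

P(S) = 0.44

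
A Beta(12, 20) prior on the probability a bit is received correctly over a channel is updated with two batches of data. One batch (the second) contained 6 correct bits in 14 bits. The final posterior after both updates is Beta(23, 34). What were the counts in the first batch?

Because Beta–binomial updating is additive in the counts, the combined data contributed (α_post−α_prior, β_post−β_prior) successes and failures.
Total across both batches: 23−12=11 correct bits, 34−20=14 errors.
Subtract the second batch: 11−6=5 correct bits and 14−8=6 errors.

5 correct bits and 6 errors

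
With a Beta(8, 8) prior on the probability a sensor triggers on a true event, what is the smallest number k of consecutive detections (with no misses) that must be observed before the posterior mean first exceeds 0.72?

k = 13

After k detections and 0 misses the posterior is Beta(8+k, 8), with mean (8+k)/(8+8+k).
Set (8+k)/(16+k) > 0.72 and solve: k > (0.72·16 − 8)/(1 − 0.72) = 12.571.
The smallest integer exceeding 12.571 is 13.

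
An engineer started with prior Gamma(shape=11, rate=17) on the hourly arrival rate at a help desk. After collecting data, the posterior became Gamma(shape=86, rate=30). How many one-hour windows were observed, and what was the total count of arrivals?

n = 13 one-hour windows with total 75 arrivals

A Gamma(α, β) prior (rate parametrization) on a Poisson rate with n observations summing to S gives posterior Gamma(α+S, β+n).
Matching: Σxᵢ = 86 − 11 = 75 and n = 30 − 17 = 13.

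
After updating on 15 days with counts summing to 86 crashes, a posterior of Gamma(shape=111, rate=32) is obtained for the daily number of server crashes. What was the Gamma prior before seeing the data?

Gamma–Poisson conjugacy: posterior shape = α + Σxᵢ, posterior rate = β + n.
So α = 111 − 86 = 25 and β = 32 − 15 = 17.

Gamma(shape=25, rate=17)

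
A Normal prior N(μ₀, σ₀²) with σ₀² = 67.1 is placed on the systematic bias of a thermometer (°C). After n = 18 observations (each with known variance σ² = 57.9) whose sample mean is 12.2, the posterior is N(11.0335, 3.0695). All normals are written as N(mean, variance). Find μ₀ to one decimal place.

μ₀ = -13.3

With known observation variance, the Normal–Normal posterior has precision τ_n = τ₀ + n/σ² and mean μ_n = (τ₀μ₀ + (n/σ²)x̄)/τ_n.
Here τ₀ = 1/67.1 = 0.014903 and τ_data = 18/57.9 = 0.310881, so τ_n = 0.325784.
Rearranging for μ₀: μ₀ = (μ_n·τ_n − τ_data·x̄)/τ₀ = (11.0335·0.325784 − 0.310881·12.2) / 0.014903 = -0.198210/0.014903 ≈ -13.3.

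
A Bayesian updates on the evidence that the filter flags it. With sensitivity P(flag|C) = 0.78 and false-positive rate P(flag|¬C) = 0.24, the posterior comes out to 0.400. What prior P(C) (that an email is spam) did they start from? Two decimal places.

Bayes' rule in odds form gives O(C|E) = O(C)·[P(E|C)/P(E|¬C)], hence O(C) = O(C|E)/LR.
Posterior odds = 0.400/(1−0.400) = 0.6667. LR = 0.78/0.24 = 3.2500.
Prior odds = 0.6667/3.2500 = 0.2051, so P(C) = 0.2051/(1+0.2051) ≈ 0.17.

P(C) = 0.17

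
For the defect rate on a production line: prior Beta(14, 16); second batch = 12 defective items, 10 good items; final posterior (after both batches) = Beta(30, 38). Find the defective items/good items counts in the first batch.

4 defective items and 12 good items

Sequential conjugate updates are equivalent to a single update on the pooled data, so total successes = posterior α − prior α and total failures = posterior β − prior β.
Total across both batches: 30−14=16 defective items, 38−16=22 good items.
Subtract the second batch: 16−12=4 defective items and 22−10=12 good items.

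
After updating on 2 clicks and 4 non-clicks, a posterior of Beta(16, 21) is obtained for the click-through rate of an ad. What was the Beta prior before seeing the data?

Under Beta–binomial conjugacy the posterior parameters are (a+s, b+f).
Subtract the data counts: 16−2=14, 21−4=17.

Beta(14, 17)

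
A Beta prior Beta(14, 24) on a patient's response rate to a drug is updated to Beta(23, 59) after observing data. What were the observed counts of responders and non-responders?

Beta is conjugate to the binomial likelihood: posterior = Beta(α+s, β+f).
So s = 23 − 14 = 9 and f = 59 − 24 = 35.

9 responders and 35 non-responders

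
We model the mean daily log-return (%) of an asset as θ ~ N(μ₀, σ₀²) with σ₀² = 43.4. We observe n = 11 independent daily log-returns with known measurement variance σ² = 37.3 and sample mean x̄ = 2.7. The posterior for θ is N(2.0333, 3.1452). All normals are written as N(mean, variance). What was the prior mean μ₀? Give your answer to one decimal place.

With known observation variance, the Normal–Normal posterior has precision τ_n = τ₀ + n/σ² and mean μ_n = (τ₀μ₀ + (n/σ²)x̄)/τ_n.
Here τ₀ = 1/43.4 = 0.023041 and τ_data = 11/37.3 = 0.294906, so τ_n = 0.317947.
Rearranging for μ₀: μ₀ = (μ_n·τ_n − τ_data·x̄)/τ₀ = (2.0333·0.317947 − 0.294906·2.7) / 0.023041 = -0.149765/0.023041 ≈ -6.5.

μ₀ = -6.5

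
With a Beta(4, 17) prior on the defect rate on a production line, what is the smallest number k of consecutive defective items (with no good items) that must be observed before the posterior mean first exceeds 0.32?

After k defective items and 0 good items the posterior is Beta(4+k, 17), with mean (4+k)/(4+17+k).
Set (4+k)/(21+k) > 0.32 and solve: k > (0.32·21 − 4)/(1 − 0.32) = 4.000.
The smallest integer exceeding 4.000 is 5, and checking k=5: (9)/(26) = 0.3462 > 0.32.

k = 5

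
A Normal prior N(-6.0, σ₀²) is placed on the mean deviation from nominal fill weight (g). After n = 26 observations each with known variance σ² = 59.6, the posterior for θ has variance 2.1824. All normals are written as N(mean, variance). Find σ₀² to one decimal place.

σ₀² = 45.5

For the Normal–Normal model with known σ², precisions add: τ_n = τ₀ + n/σ².
So 1/σ₀² = 1/2.1824 − 26/59.6 = 0.458211 − 0.436242 = 0.021969.
Hence σ₀² = 1/0.021969 ≈ 45.5.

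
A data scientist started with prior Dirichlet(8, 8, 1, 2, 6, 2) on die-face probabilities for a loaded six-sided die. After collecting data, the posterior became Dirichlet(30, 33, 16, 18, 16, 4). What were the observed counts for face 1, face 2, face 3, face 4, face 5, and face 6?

For a Dirichlet(α) prior with multinomial counts c, the posterior is Dirichlet(α + c) componentwise.
Counts are posterior − prior componentwise: 30−8=22, 33−8=25, 16−1=15, 18−2=16, 16−6=10, 4−2=2.

counts (22, 25, 15, 16, 10, 2)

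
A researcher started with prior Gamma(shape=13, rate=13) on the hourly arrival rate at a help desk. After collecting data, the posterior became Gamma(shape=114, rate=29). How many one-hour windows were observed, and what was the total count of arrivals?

n = 16 one-hour windows with total 101 arrivals

A Gamma(α, β) prior (rate parametrization) on a Poisson rate with n observations summing to S gives posterior Gamma(α+S, β+n).
Matching: Σxᵢ = 114 − 13 = 101 and n = 29 − 13 = 16.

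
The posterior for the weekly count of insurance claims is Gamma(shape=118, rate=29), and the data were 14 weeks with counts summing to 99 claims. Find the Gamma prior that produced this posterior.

Gamma–Poisson conjugacy: posterior shape = α + Σxᵢ, posterior rate = β + n.
So α = 118 − 99 = 19 and β = 29 − 14 = 15.

Gamma(shape=19, rate=15)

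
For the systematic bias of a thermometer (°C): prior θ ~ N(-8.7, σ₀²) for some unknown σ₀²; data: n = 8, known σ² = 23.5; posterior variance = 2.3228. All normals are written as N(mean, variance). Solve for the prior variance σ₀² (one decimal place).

σ₀² = 11.1

For the Normal–Normal model with known σ², precisions add: τ_n = τ₀ + n/σ².
So 1/σ₀² = 1/2.3228 − 8/23.5 = 0.430515 − 0.340426 = 0.090089.
Hence σ₀² = 1/0.090089 ≈ 11.1.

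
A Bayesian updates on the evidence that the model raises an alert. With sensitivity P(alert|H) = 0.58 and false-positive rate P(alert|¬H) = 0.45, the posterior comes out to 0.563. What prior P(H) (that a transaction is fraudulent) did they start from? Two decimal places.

P(H) = 0.50

In odds form, posterior odds = prior odds × likelihood ratio, so prior odds = posterior odds ÷ LR.
Posterior odds = 0.563/(1−0.563) = 1.2883. LR = 0.58/0.45 = 1.2889.
Prior odds = 1.2883/1.2889 = 0.9995, so P(H) = 0.9995/(1+0.9995) ≈ 0.50.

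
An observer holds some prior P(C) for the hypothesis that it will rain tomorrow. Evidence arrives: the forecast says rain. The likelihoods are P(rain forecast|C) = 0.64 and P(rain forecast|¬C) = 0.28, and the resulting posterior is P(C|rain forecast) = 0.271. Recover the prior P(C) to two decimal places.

Bayes' rule in odds form gives O(C|E) = O(C)·[P(E|C)/P(E|¬C)], hence O(C) = O(C|E)/LR.
Posterior odds = 0.271/(1−0.271) = 0.3717. LR = 0.64/0.28 = 2.2857.
Prior odds = 0.3717/2.2857 = 0.1626, so P(C) = 0.1626/(1+0.1626) ≈ 0.14.

P(C) = 0.14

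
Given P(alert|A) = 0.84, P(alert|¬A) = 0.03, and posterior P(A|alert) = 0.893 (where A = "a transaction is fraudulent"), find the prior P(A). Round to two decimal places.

Bayes' rule in odds form gives O(A|E) = O(A)·[P(E|A)/P(E|¬A)], hence O(A) = O(A|E)/LR.
Posterior odds = 0.893/(1−0.893) = 8.3458. LR = 0.84/0.03 = 28.0000.
Prior odds = 8.3458/28.0000 = 0.2981, so P(A) = 0.2981/(1+0.2981) ≈ 0.23.

P(A) = 0.23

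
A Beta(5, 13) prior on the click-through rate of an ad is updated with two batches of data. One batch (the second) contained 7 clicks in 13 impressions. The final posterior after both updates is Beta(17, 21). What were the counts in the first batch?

5 clicks and 2 non-clicks

Sequential conjugate updates are equivalent to a single update on the pooled data, so total successes = posterior α − prior α and total failures = posterior β − prior β.
Total across both batches: 17−5=12 clicks, 21−13=8 non-clicks.
Subtract the second batch: 12−7=5 clicks and 8−6=2 non-clicks.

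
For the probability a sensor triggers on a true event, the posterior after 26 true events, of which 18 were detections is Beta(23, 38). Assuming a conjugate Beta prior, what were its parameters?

Beta(5, 30)

A Beta(a, b) prior with s successes and f failures in binomial data gives a Beta(a+s, b+f) posterior.
Subtract the data counts: 23−18=5, 38−8=30.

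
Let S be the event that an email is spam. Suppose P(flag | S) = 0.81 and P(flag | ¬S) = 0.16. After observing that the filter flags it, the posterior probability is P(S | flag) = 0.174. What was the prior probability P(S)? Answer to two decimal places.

In odds form, posterior odds = prior odds × likelihood ratio, so prior odds = posterior odds ÷ LR.
Posterior odds = 0.174/(1−0.174) = 0.2107. LR = 0.81/0.16 = 5.0625.
Prior odds = 0.2107/5.0625 = 0.0416, so P(S) = 0.0416/(1+0.0416) ≈ 0.04.

P(S) = 0.04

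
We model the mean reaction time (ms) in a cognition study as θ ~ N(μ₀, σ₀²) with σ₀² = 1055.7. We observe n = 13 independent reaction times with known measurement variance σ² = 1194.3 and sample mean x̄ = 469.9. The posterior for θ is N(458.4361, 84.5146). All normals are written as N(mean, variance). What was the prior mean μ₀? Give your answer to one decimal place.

μ₀ = 326.7

With known observation variance, the Normal–Normal posterior has precision τ_n = τ₀ + n/σ² and mean μ_n = (τ₀μ₀ + (n/σ²)x̄)/τ_n.
Here τ₀ = 1/1055.7 = 0.000947 and τ_data = 13/1194.3 = 0.010885, so τ_n = 0.011832.
Rearranging for μ₀: μ₀ = (μ_n·τ_n − τ_data·x̄)/τ₀ = (458.4361·0.011832 − 0.010885·469.9) / 0.000947 = 0.309354/0.000947 ≈ 326.7.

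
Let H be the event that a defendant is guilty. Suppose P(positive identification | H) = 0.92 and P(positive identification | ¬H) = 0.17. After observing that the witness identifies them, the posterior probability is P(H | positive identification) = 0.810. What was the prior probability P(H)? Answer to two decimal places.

P(H) = 0.44

In odds form, posterior odds = prior odds × likelihood ratio, so prior odds = posterior odds ÷ LR.
Posterior odds = 0.810/(1−0.810) = 4.2632. LR = 0.92/0.17 = 5.4118.
Prior odds = 4.2632/5.4118 = 0.7878, so P(H) = 0.7878/(1+0.7878) ≈ 0.44.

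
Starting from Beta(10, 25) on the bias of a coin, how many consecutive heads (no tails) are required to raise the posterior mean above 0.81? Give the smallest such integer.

After k heads and 0 tails the posterior is Beta(10+k, 25), with mean (10+k)/(10+25+k).
Set (10+k)/(35+k) > 0.81 and solve: k > (0.81·35 − 10)/(1 − 0.81) = 96.579.
The smallest integer exceeding 96.579 is 97, and checking k=97: (107)/(132) = 0.8106 > 0.81.

k = 97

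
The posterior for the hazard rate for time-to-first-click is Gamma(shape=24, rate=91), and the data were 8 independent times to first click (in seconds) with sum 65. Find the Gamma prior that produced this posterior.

For an exponential likelihood with a Gamma(α, β) prior on the rate, n observations with total T give posterior Gamma(α+n, β+T).
So α = 24 − 8 = 16 and β = 91 − 65 = 26.

Gamma(shape=16, rate=26)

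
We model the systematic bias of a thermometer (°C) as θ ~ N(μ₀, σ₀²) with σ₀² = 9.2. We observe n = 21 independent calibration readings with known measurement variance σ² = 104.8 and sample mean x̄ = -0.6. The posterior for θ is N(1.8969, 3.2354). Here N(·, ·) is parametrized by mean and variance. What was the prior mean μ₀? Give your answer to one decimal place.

The posterior mean is a precision-weighted average: μ_n = (τ₀μ₀ + τ_data·x̄)/(τ₀+τ_data), with τ₀=1/σ₀² and τ_data=n/σ².
Here τ₀ = 1/9.2 = 0.108696 and τ_data = 21/104.8 = 0.200382, so τ_n = 0.309078.
Rearranging for μ₀: μ₀ = (μ_n·τ_n − τ_data·x̄)/τ₀ = (1.8969·0.309078 − 0.200382·-0.6) / 0.108696 = 0.706519/0.108696 ≈ 6.5.

μ₀ = 6.5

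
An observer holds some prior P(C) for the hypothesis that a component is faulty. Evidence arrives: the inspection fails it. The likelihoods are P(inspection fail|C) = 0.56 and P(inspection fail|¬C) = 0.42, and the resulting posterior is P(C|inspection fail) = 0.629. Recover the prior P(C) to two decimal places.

Bayes' rule in odds form gives O(C|E) = O(C)·[P(E|C)/P(E|¬C)], hence O(C) = O(C|E)/LR.
Posterior odds = 0.629/(1−0.629) = 1.6954. LR = 0.56/0.42 = 1.3333.
Prior odds = 1.6954/1.3333 = 1.2716, so P(C) = 1.2716/(1+1.2716) ≈ 0.56.

P(C) = 0.56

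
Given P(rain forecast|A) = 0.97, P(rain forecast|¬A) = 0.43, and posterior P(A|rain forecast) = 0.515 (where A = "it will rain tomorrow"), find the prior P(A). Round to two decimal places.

In odds form, posterior odds = prior odds × likelihood ratio, so prior odds = posterior odds ÷ LR.
Posterior odds = 0.515/(1−0.515) = 1.0619. LR = 0.97/0.43 = 2.2558.
Prior odds = 1.0619/2.2558 = 0.4707, so P(A) = 0.4707/(1+0.4707) ≈ 0.32.

P(A) = 0.32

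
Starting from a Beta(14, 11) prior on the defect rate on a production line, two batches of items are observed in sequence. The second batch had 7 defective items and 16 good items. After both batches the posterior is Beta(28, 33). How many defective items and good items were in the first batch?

Sequential conjugate updates are equivalent to a single update on the pooled data, so total successes = posterior α − prior α and total failures = posterior β − prior β.
Total across both batches: 28−14=14 defective items, 33−11=22 good items.
Subtract the second batch: 14−7=7 defective items and 22−16=6 good items.

7 defective items and 6 good items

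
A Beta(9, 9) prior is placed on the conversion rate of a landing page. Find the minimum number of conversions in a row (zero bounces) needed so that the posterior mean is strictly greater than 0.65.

After k conversions and 0 bounces the posterior is Beta(9+k, 9), with mean (9+k)/(9+9+k).
Set (9+k)/(18+k) > 0.65 and solve: k > (0.65·18 − 9)/(1 − 0.65) = 7.714.
The smallest integer exceeding 7.714 is 8.

k = 8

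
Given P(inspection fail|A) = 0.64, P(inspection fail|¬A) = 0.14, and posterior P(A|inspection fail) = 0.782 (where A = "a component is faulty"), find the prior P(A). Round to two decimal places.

Bayes' rule in odds form gives O(A|E) = O(A)·[P(E|A)/P(E|¬A)], hence O(A) = O(A|E)/LR.
Posterior odds = 0.782/(1−0.782) = 3.5872. LR = 0.64/0.14 = 4.5714.
Prior odds = 3.5872/4.5714 = 0.7847, so P(A) = 0.7847/(1+0.7847) ≈ 0.44.

P(A) = 0.44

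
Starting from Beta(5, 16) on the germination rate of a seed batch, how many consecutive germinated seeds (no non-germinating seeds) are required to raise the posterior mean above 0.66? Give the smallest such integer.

k = 27

After k germinated seeds and 0 non-germinating seeds the posterior is Beta(5+k, 16), with mean (5+k)/(5+16+k).
Set (5+k)/(21+k) > 0.66 and solve: k > (0.66·21 − 5)/(1 − 0.66) = 26.059.
The smallest integer exceeding 26.059 is 27, and checking k=27: (32)/(48) = 0.6667 > 0.66.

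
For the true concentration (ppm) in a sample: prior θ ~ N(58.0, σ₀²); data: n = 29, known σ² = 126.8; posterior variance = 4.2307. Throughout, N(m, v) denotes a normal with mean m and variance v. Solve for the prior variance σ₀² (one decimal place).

σ₀² = 130.5

For the Normal–Normal model with known σ², precisions add: τ_n = τ₀ + n/σ².
So 1/σ₀² = 1/4.2307 − 29/126.8 = 0.236368 − 0.228707 = 0.007661.
Hence σ₀² = 1/0.007661 ≈ 130.5.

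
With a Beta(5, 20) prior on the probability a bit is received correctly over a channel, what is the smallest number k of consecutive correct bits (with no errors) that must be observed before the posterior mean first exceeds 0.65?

After k correct bits and 0 errors the posterior is Beta(5+k, 20), with mean (5+k)/(5+20+k).
Set (5+k)/(25+k) > 0.65 and solve: k > (0.65·25 − 5)/(1 − 0.65) = 32.143.
The smallest integer exceeding 32.143 is 33.

k = 33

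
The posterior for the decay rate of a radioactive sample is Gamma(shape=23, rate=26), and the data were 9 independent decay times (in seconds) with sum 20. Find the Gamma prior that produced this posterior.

For an exponential likelihood with a Gamma(α, β) prior on the rate, n observations with total T give posterior Gamma(α+n, β+T).
So α = 23 − 9 = 14 and β = 26 − 20 = 6.

Gamma(shape=14, rate=6)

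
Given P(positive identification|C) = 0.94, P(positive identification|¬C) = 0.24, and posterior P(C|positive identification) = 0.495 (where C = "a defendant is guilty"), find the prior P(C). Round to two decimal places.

Bayes' rule in odds form gives O(C|E) = O(C)·[P(E|C)/P(E|¬C)], hence O(C) = O(C|E)/LR.
Posterior odds = 0.495/(1−0.495) = 0.9802. LR = 0.94/0.24 = 3.9167.
Prior odds = 0.9802/3.9167 = 0.2503, so P(C) = 0.2503/(1+0.2503) ≈ 0.20.

P(C) = 0.20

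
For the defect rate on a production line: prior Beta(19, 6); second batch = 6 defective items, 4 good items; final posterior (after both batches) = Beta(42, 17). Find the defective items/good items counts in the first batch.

17 defective items and 7 good items

Sequential conjugate updates are equivalent to a single update on the pooled data, so total successes = posterior α − prior α and total failures = posterior β − prior β.
Total across both batches: 42−19=23 defective items, 17−6=11 good items.
Subtract the second batch: 23−6=17 defective items and 11−4=7 good items.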